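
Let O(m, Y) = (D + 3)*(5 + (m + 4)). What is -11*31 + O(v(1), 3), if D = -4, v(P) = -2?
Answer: -348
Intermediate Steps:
O(m, Y) = -9 - m (O(m, Y) = (-4 + 3)*(5 + (m + 4)) = -(5 + (4 + m)) = -(9 + m) = -9 - m)
-11*31 + O(v(1), 3) = -11*31 + (-9 - 1*(-2)) = -341 + (-9 + 2) = -341 - 7 = -348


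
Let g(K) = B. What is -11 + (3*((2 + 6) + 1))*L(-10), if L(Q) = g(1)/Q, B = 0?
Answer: -11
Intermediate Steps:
g(K) = 0
L(Q) = 0 (L(Q) = 0/Q = 0)
-11 + (3*((2 + 6) + 1))*L(-10) = -11 + (3*((2 + 6) + 1))*0 = -11 + (3*(8 + 1))*0 = -11 + (3*9)*0 = -11 + 27*0 = -11 + 0 = -11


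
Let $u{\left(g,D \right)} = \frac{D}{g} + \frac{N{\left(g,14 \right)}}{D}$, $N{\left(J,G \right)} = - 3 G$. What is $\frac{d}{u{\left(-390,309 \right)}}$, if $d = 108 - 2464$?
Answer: $\frac{31546840}{12429} \approx 2538.2$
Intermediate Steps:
$u{\left(g,D \right)} = - \frac{42}{D} + \frac{D}{g}$ ($u{\left(g,D \right)} = \frac{D}{g} + \frac{\left(-3\right) 14}{D} = \frac{D}{g} - \frac{42}{D} = - \frac{42}{D} + \frac{D}{g}$)
$d = -2356$ ($d = 108 - 2464 = -2356$)
$\frac{d}{u{\left(-390,309 \right)}} = - \frac{2356}{- \frac{42}{309} + \frac{309}{-390}} = - \frac{2356}{\left(-42\right) \frac{1}{309} + 309 \left(- \frac{1}{390}\right)} = - \frac{2356}{- \frac{14}{103} - \frac{103}{130}} = - \frac{2356}{- \frac{12429}{13390}} = \left(-2356\right) \left(- \frac{13390}{12429}\right) = \frac{31546840}{12429}$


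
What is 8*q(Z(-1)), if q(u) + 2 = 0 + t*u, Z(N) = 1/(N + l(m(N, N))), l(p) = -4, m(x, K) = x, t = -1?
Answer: -72/5 ≈ -14.400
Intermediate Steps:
Z(N) = 1/(-4 + N) (Z(N) = 1/(N - 4) = 1/(-4 + N))
q(u) = -2 - u (q(u) = -2 + (0 - u) = -2 - u)
8*q(Z(-1)) = 8*(-2 - 1/(-4 - 1)) = 8*(-2 - 1/(-5)) = 8*(-2 - 1*(-⅕)) = 8*(-2 + ⅕) = 8*(-9/5) = -72/5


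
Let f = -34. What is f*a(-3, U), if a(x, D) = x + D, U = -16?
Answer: 646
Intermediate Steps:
a(x, D) = D + x
f*a(-3, U) = -34*(-16 - 3) = -34*(-19) = 646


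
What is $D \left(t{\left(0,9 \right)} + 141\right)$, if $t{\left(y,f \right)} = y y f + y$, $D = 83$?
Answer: $11703$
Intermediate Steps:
$t{\left(y,f \right)} = y + f y^{2}$ ($t{\left(y,f \right)} = y^{2} f + y = f y^{2} + y = y + f y^{2}$)
$D \left(t{\left(0,9 \right)} + 141\right) = 83 \left(0 \left(1 + 9 \cdot 0\right) + 141\right) = 83 \left(0 \left(1 + 0\right) + 141\right) = 83 \left(0 \cdot 1 + 141\right) = 83 \left(0 + 141\right) = 83 \cdot 141 = 11703$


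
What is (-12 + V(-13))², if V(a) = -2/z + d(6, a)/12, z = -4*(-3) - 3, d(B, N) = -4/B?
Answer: 48841/324 ≈ 150.74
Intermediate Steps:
z = 9 (z = 12 - 3 = 9)
V(a) = -5/18 (V(a) = -2/9 - 4/6/12 = -2*⅑ - 4*⅙*(1/12) = -2/9 - ⅔*1/12 = -2/9 - 1/18 = -5/18)
(-12 + V(-13))² = (-12 - 5/18)² = (-221/18)² = 48841/324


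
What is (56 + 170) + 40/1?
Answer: 266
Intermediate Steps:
(56 + 170) + 40/1 = 226 + 1*40 = 226 + 40 = 266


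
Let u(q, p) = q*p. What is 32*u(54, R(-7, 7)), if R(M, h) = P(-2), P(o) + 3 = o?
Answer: -8640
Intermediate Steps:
P(o) = -3 + o
R(M, h) = -5 (R(M, h) = -3 - 2 = -5)
u(q, p) = p*q
32*u(54, R(-7, 7)) = 32*(-5*54) = 32*(-270) = -8640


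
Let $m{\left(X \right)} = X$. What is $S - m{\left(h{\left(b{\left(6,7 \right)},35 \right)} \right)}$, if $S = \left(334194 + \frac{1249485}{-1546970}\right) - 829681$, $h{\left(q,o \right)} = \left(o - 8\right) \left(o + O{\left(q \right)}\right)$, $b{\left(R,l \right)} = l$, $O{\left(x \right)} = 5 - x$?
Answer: $- \frac{153576624829}{309394} \approx -4.9638 \cdot 10^{5}$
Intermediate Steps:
$h{\left(q,o \right)} = \left(-8 + o\right) \left(5 + o - q\right)$ ($h{\left(q,o \right)} = \left(o - 8\right) \left(o - \left(-5 + q\right)\right) = \left(-8 + o\right) \left(5 + o - q\right)$)
$S = - \frac{153300954775}{309394}$ ($S = \left(334194 + 1249485 \left(- \frac{1}{1546970}\right)\right) - 829681 = \left(334194 - \frac{249897}{309394}\right) - 829681 = \frac{103397368539}{309394} - 829681 = - \frac{153300954775}{309394} \approx -4.9549 \cdot 10^{5}$)
$S - m{\left(h{\left(b{\left(6,7 \right)},35 \right)} \right)} = - \frac{153300954775}{309394} - \left(-40 + 35^{2} - 105 + 8 \cdot 7 - 35 \cdot 7\right) = - \frac{153300954775}{309394} - \left(-40 + 1225 - 105 + 56 - 245\right) = - \frac{153300954775}{309394} - 891 = - \frac{153576624829}{309394}$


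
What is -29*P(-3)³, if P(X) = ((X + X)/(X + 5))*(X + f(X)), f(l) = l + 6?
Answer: 0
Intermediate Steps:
f(l) = 6 + l
P(X) = 2*X*(6 + 2*X)/(5 + X) (P(X) = ((X + X)/(X + 5))*(X + (6 + X)) = ((2*X)/(5 + X))*(6 + 2*X) = (2*X/(5 + X))*(6 + 2*X) = 2*X*(6 + 2*X)/(5 + X))
-29*P(-3)³ = -29*(-1728*(3 - 3)³/(5 - 3)³) = -29*(4*(-3)*0/2)³ = -29*(4*(-3)*(½)*0)³ = -29*0³ = -29*0 = 0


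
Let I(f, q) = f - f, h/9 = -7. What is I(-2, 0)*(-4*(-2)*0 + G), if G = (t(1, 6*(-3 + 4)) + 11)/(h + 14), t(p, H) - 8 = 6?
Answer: 0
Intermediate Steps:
h = -63 (h = 9*(-7) = -63)
t(p, H) = 14 (t(p, H) = 8 + 6 = 14)
G = -25/49 (G = (14 + 11)/(-63 + 14) = 25/(-49) = 25*(-1/49) = -25/49 ≈ -0.51020)
I(f, q) = 0
I(-2, 0)*(-4*(-2)*0 + G) = 0*(-4*(-2)*0 - 25/49) = 0*(8*0 - 25/49) = 0*(0 - 25/49) = 0*(-25/49) = 0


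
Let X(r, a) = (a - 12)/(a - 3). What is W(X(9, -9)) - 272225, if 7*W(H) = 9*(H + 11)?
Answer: -7621841/28 ≈ -2.7221e+5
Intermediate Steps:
X(r, a) = (-12 + a)/(-3 + a)
W(H) = 99/7 + 9*H/7 (W(H) = (9*(H + 11))/7 = (9*(11 + H))/7 = (99 + 9*H)/7 = 99/7 + 9*H/7)
W(X(9, -9)) - 272225 = (99/7 + 9*((-12 - 9)/(-3 - 9))/7) - 272225 = (99/7 + 9*(-21/(-12))/7) - 272225 = (99/7 + 9*(-1/12*(-21))/7) - 272225 = (99/7 + (9/7)*(7/4)) - 272225 = (99/7 + 9/4) - 272225 = 459/28 - 272225 = -7621841/28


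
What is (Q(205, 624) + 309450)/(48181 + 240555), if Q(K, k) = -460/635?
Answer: 2807147/2619248 ≈ 1.0717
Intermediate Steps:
Q(K, k) = -92/127 (Q(K, k) = -460*1/635 = -92/127)
(Q(205, 624) + 309450)/(48181 + 240555) = (-92/127 + 309450)/(48181 + 240555) = (39300058/127)/288736 = (39300058/127)*(1/288736) = 2807147/2619248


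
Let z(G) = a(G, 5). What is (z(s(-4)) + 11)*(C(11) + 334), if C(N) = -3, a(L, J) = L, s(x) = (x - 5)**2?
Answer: 30452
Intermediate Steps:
s(x) = (-5 + x)**2
z(G) = G
(z(s(-4)) + 11)*(C(11) + 334) = ((-5 - 4)**2 + 11)*(-3 + 334) = ((-9)**2 + 11)*331 = (81 + 11)*331 = 92*331 = 30452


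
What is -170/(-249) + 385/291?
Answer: 48445/24153 ≈ 2.0058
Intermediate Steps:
-170/(-249) + 385/291 = -170*(-1/249) + 385*(1/291) = 170/249 + 385/291 = 48445/24153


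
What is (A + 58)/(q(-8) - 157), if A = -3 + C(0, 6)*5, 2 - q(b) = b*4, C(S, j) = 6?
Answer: -85/123 ≈ -0.69106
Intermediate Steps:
q(b) = 2 - 4*b (q(b) = 2 - b*4 = 2 - 4*b)
A = 27 (A = -3 + 6*5 = -3 + 30 = 27)
(A + 58)/(q(-8) - 157) = (27 + 58)/((2 - 4*(-8)) - 157) = 85/((2 + 32) - 157) = 85/(34 - 157) = 85/(-123) = 85*(-1/123) = -85/123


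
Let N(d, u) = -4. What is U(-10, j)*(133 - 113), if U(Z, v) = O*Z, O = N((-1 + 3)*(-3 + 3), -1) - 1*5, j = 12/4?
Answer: 1800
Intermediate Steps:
j = 3 (j = 12*(¼) = 3)
O = -9 (O = -4 - 1*5 = -4 - 5 = -9)
U(Z, v) = -9*Z
U(-10, j)*(133 - 113) = (-9*(-10))*(133 - 113) = 90*20 = 1800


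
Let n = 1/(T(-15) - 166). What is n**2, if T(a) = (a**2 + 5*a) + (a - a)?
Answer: 1/256 ≈ 0.0039063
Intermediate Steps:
T(a) = a**2 + 5*a (T(a) = (a**2 + 5*a) + 0 = a**2 + 5*a)
n = -1/16 (n = 1/(-15*(5 - 15) - 166) = 1/(-15*(-10) - 166) = 1/(150 - 166) = 1/(-16) = -1/16 ≈ -0.062500)
n**2 = (-1/16)**2 = 1/256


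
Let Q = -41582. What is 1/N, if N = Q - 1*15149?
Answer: -1/56731 ≈ -1.7627e-5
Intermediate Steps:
N = -56731 (N = -41582 - 1*15149 = -41582 - 15149 = -56731)
1/N = 1/(-56731) = -1/56731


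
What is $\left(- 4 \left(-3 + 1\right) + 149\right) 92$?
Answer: $14444$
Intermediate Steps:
$\left(- 4 \left(-3 + 1\right) + 149\right) 92 = \left(\left(-4\right) \left(-2\right) + 149\right) 92 = \left(8 + 149\right) 92 = 157 \cdot 92 = 14444$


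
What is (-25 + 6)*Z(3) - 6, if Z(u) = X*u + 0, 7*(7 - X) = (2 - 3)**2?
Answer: -2778/7 ≈ -396.86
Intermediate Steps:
X = 48/7 (X = 7 - (2 - 3)**2/7 = 7 - 1/7*(-1)**2 = 7 - 1/7*1 = 7 - 1/7 = 48/7 ≈ 6.8571)
Z(u) = 48*u/7 (Z(u) = 48*u/7 + 0 = 48*u/7)
(-25 + 6)*Z(3) - 6 = (-25 + 6)*((48/7)*3) - 6 = -19*144/7 - 6 = -2736/7 - 6 = -2778/7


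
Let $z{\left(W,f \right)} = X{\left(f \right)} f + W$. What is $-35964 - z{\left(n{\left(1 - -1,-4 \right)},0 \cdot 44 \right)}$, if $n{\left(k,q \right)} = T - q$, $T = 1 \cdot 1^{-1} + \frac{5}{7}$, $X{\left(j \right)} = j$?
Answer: $- \frac{251788}{7} \approx -35970.0$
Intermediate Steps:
$T = \frac{12}{7}$ ($T = 1 \cdot 1 + 5 \cdot \frac{1}{7} = 1 + \frac{5}{7} = \frac{12}{7} \approx 1.7143$)
$n{\left(k,q \right)} = \frac{12}{7} - q$
$z{\left(W,f \right)} = W + f^{2}$ ($z{\left(W,f \right)} = f f + W = f^{2} + W = W + f^{2}$)
$-35964 - z{\left(n{\left(1 - -1,-4 \right)},0 \cdot 44 \right)} = -35964 - \left(\left(\frac{12}{7} - -4\right) + \left(0 \cdot 44\right)^{2}\right) = -35964 - \left(\left(\frac{12}{7} + 4\right) + 0^{2}\right) = -35964 - \left(\frac{40}{7} + 0\right) = -35964 - \frac{40}{7} = - \frac{251788}{7}$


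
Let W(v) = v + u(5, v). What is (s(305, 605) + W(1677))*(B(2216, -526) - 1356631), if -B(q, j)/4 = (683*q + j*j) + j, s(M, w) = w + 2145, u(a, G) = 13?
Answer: -37808122920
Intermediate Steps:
s(M, w) = 2145 + w
B(q, j) = -2732*q - 4*j - 4*j**2 (B(q, j) = -4*((683*q + j*j) + j) = -4*((683*q + j**2) + j) = -4*((j**2 + 683*q) + j) = -4*(j + j**2 + 683*q) = -2732*q - 4*j - 4*j**2)
W(v) = 13 + v (W(v) = v + 13 = 13 + v)
(s(305, 605) + W(1677))*(B(2216, -526) - 1356631) = ((2145 + 605) + (13 + 1677))*((-2732*2216 - 4*(-526) - 4*(-526)**2) - 1356631) = (2750 + 1690)*((-6054112 + 2104 - 4*276676) - 1356631) = 4440*((-6054112 + 2104 - 1106704) - 1356631) = 4440*(-7158712 - 1356631) = 4440*(-8515343) = -37808122920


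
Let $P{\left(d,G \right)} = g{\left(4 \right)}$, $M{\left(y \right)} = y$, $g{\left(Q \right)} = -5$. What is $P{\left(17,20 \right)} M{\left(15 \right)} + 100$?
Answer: $25$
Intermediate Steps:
$P{\left(d,G \right)} = -5$
$P{\left(17,20 \right)} M{\left(15 \right)} + 100 = \left(-5\right) 15 + 100 = -75 + 100 = 25$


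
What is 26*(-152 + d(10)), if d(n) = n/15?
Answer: -11804/3 ≈ -3934.7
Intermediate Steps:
d(n) = n/15 (d(n) = n*(1/15) = n/15)
26*(-152 + d(10)) = 26*(-152 + (1/15)*10) = 26*(-152 + ⅔) = 26*(-454/3) = -11804/3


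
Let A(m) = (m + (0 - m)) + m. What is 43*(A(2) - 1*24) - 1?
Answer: -947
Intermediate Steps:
A(m) = m (A(m) = (m - m) + m = 0 + m = m)
43*(A(2) - 1*24) - 1 = 43*(2 - 1*24) - 1 = 43*(2 - 24) - 1 = 43*(-22) - 1 = -946 - 1 = -947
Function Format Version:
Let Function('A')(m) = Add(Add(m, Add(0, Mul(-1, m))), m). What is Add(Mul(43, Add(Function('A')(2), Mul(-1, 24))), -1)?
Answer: -947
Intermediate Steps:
Function('A')(m) = m (Function('A')(m) = Add(Add(m, Mul(-1, m)), m) = Add(0, m) = m)
Add(Mul(43, Add(Function('A')(2), Mul(-1, 24))), -1) = Add(Mul(43, Add(2, Mul(-1, 24))), -1) = Add(Mul(43, Add(2, -24)), -1) = Add(Mul(43, -22), -1) = Add(-946, -1) = -947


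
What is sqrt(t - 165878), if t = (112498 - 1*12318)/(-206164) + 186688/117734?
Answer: I*sqrt(814757755704984679)/2216263 ≈ 407.28*I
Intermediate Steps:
t = 90181597/82001731 (t = (112498 - 12318)*(-1/206164) + 186688*(1/117734) = 100180*(-1/206164) + 93344/58867 = -25045/51541 + 93344/58867 = 90181597/82001731 ≈ 1.0998)
sqrt(t - 165878) = sqrt(90181597/82001731 - 165878) = sqrt(-13602192953221/82001731) = I*sqrt(814757755704984679)/2216263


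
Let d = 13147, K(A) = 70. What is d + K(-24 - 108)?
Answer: 13217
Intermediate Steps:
d + K(-24 - 108) = 13147 + 70 = 13217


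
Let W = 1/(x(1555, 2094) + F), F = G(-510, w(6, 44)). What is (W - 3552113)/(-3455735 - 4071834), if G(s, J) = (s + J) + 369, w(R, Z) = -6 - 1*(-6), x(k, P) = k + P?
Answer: 12460812403/26406712052 ≈ 0.47188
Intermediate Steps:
x(k, P) = P + k
w(R, Z) = 0 (w(R, Z) = -6 + 6 = 0)
G(s, J) = 369 + J + s (G(s, J) = (J + s) + 369 = 369 + J + s)
F = -141 (F = 369 + 0 - 510 = -141)
W = 1/3508 (W = 1/((2094 + 1555) - 141) = 1/(3649 - 141) = 1/3508 ≈ 0.00028506)
(W - 3552113)/(-3455735 - 4071834) = (1/3508 - 3552113)/(-3455735 - 4071834) = -12460812403/3508/(-7527569) = -12460812403/3508*(-1/7527569) = 12460812403/26406712052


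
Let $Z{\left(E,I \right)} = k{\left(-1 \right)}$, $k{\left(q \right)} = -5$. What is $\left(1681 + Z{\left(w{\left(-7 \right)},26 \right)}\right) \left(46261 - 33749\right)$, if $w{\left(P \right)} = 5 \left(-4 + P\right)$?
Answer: $20970112$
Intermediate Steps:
$w{\left(P \right)} = -20 + 5 P$
$Z{\left(E,I \right)} = -5$
$\left(1681 + Z{\left(w{\left(-7 \right)},26 \right)}\right) \left(46261 - 33749\right) = \left(1681 - 5\right) \left(46261 - 33749\right) = 1676 \cdot 12512 = 20970112$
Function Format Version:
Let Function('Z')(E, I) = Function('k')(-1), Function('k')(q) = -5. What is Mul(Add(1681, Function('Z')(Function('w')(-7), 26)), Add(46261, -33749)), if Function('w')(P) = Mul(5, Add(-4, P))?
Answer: 20970112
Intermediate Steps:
Function('w')(P) = Add(-20, Mul(5, P))
Function('Z')(E, I) = -5
Mul(Add(1681, Function('Z')(Function('w')(-7), 26)), Add(46261, -33749)) = Mul(Add(1681, -5), Add(46261, -33749)) = Mul(1676, 12512) = 20970112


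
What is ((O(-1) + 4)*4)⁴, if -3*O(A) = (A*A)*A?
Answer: 7311616/81 ≈ 90267.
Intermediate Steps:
O(A) = -A³/3 (O(A) = -A*A*A/3 = -A²*A/3 = -A³/3)
((O(-1) + 4)*4)⁴ = ((-⅓*(-1)³ + 4)*4)⁴ = ((-⅓*(-1) + 4)*4)⁴ = ((⅓ + 4)*4)⁴ = ((13/3)*4)⁴ = (52/3)⁴ = 7311616/81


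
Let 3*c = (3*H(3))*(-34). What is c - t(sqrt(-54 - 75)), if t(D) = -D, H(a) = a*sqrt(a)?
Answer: -102*sqrt(3) + I*sqrt(129) ≈ -176.67 + 11.358*I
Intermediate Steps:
H(a) = a**(3/2)
c = -102*sqrt(3) (c = ((3*3**(3/2))*(-34))/3 = ((3*(3*sqrt(3)))*(-34))/3 = ((9*sqrt(3))*(-34))/3 = (-306*sqrt(3))/3 = -102*sqrt(3) ≈ -176.67)
c - t(sqrt(-54 - 75)) = -102*sqrt(3) - (-1)*sqrt(-54 - 75) = -102*sqrt(3) - (-1)*sqrt(-129) = -102*sqrt(3) - (-1)*I*sqrt(129) = -102*sqrt(3) + I*sqrt(129)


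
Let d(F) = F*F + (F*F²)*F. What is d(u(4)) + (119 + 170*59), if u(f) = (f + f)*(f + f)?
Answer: 16791461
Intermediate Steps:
u(f) = 4*f² (u(f) = (2*f)*(2*f) = 4*f²)
d(F) = F² + F⁴ (d(F) = F² + F³*F = F² + F⁴)
d(u(4)) + (119 + 170*59) = ((4*4²)² + (4*4²)⁴) + (119 + 170*59) = ((4*16)² + (4*16)⁴) + (119 + 10030) = (64² + 64⁴) + 10149 = (4096 + 16777216) + 10149 = 16781312 + 10149 = 16791461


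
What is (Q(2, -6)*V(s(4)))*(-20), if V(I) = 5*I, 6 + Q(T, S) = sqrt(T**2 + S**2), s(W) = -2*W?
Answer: -4800 + 1600*sqrt(10) ≈ 259.64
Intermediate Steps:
Q(T, S) = -6 + sqrt(S**2 + T**2) (Q(T, S) = -6 + sqrt(T**2 + S**2) = -6 + sqrt(S**2 + T**2))
(Q(2, -6)*V(s(4)))*(-20) = ((-6 + sqrt((-6)**2 + 2**2))*(5*(-2*4)))*(-20) = ((-6 + sqrt(36 + 4))*(5*(-8)))*(-20) = ((-6 + sqrt(40))*(-40))*(-20) = ((-6 + 2*sqrt(10))*(-40))*(-20) = (240 - 80*sqrt(10))*(-20) = -4800 + 1600*sqrt(10)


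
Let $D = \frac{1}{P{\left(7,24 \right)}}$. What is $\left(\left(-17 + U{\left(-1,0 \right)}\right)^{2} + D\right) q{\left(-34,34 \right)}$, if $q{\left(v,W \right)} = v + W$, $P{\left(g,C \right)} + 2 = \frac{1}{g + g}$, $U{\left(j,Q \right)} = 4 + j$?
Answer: $0$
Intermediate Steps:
$P{\left(g,C \right)} = -2 + \frac{1}{2 g}$ ($P{\left(g,C \right)} = -2 + \frac{1}{g + g} = -2 + \frac{1}{2 g}$)
$q{\left(v,W \right)} = W + v$
$D = - \frac{14}{27}$ ($D = \frac{1}{-2 + \frac{1}{2 \cdot 7}} = \frac{1}{-2 + \frac{1}{2} \cdot \frac{1}{7}} = \frac{1}{-2 + \frac{1}{14}} = \frac{1}{- \frac{27}{14}} = - \frac{14}{27} \approx -0.51852$)
$\left(\left(-17 + U{\left(-1,0 \right)}\right)^{2} + D\right) q{\left(-34,34 \right)} = \left(\left(-17 + \left(4 - 1\right)\right)^{2} - \frac{14}{27}\right) \left(34 - 34\right) = \left(\left(-17 + 3\right)^{2} - \frac{14}{27}\right) 0 = \left(\left(-14\right)^{2} - \frac{14}{27}\right) 0 = \left(196 - \frac{14}{27}\right) 0 = \frac{5278}{27} \cdot 0 = 0$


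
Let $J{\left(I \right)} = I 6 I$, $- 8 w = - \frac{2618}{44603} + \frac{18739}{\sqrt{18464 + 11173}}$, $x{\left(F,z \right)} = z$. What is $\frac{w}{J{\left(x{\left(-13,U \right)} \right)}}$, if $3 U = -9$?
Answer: $\frac{1309}{9634248} - \frac{18739 \sqrt{3293}}{4267728} \approx -0.25183$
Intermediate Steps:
$U = -3$ ($U = \frac{1}{3} \left(-9\right) = -3$)
$w = \frac{1309}{178412} - \frac{18739 \sqrt{3293}}{79032}$ ($w = - \frac{- \frac{2618}{44603} + \frac{18739}{\sqrt{18464 + 11173}}}{8} = - \frac{\left(-2618\right) \frac{1}{44603} + \frac{18739}{\sqrt{29637}}}{8} = - \frac{- \frac{2618}{44603} + \frac{18739}{3 \sqrt{3293}}}{8} = - \frac{- \frac{2618}{44603} + 18739 \frac{\sqrt{3293}}{9879}}{8} = - \frac{- \frac{2618}{44603} + \frac{18739 \sqrt{3293}}{9879}}{8} = \frac{1309}{178412} - \frac{18739 \sqrt{3293}}{79032} \approx -13.599$)
$J{\left(I \right)} = 6 I^{2}$
$\frac{w}{J{\left(x{\left(-13,U \right)} \right)}} = \frac{\frac{1309}{178412} - \frac{18739 \sqrt{3293}}{79032}}{6 \left(-3\right)^{2}} = \frac{\frac{1309}{178412} - \frac{18739 \sqrt{3293}}{79032}}{6 \cdot 9} = \frac{\frac{1309}{178412} - \frac{18739 \sqrt{3293}}{79032}}{54} = \left(\frac{1309}{178412} - \frac{18739 \sqrt{3293}}{79032}\right) \frac{1}{54} = \frac{1309}{9634248} - \frac{18739 \sqrt{3293}}{4267728}$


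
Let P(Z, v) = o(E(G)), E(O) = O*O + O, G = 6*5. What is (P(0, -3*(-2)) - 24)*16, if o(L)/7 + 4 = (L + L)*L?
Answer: 193736768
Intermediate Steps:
G = 30
E(O) = O + O² (E(O) = O² + O = O + O²)
o(L) = -28 + 14*L² (o(L) = -28 + 7*((L + L)*L) = -28 + 7*((2*L)*L) = -28 + 7*(2*L²) = -28 + 14*L²)
P(Z, v) = 12108572 (P(Z, v) = -28 + 14*(30*(1 + 30))² = -28 + 14*(30*31)² = -28 + 14*930² = -28 + 14*864900 = -28 + 12108600 = 12108572)
(P(0, -3*(-2)) - 24)*16 = (12108572 - 24)*16 = 12108548*16 = 193736768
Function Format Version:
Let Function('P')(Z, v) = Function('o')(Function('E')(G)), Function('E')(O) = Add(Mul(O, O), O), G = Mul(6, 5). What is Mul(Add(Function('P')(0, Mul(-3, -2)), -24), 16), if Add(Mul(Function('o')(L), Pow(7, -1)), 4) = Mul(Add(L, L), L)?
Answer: 193736768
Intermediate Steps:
G = 30
Function('E')(O) = Add(O, Pow(O, 2)) (Function('E')(O) = Add(Pow(O, 2), O) = Add(O, Pow(O, 2)))
Function('o')(L) = Add(-28, Mul(14, Pow(L, 2))) (Function('o')(L) = Add(-28, Mul(7, Mul(Add(L, L), L))) = Add(-28, Mul(7, Mul(Mul(2, L), L))) = Add(-28, Mul(7, Mul(2, Pow(L, 2)))) = Add(-28, Mul(14, Pow(L, 2))))
Function('P')(Z, v) = 12108572 (Function('P')(Z, v) = Add(-28, Mul(14, Pow(Mul(30, Add(1, 30)), 2))) = Add(-28, Mul(14, Pow(Mul(30, 31), 2))) = Add(-28, Mul(14, Pow(930, 2))) = Add(-28, Mul(14, 864900)) = Add(-28, 12108600) = 12108572)
Mul(Add(Function('P')(0, Mul(-3, -2)), -24), 16) = Mul(Add(12108572, -24), 16) = Mul(12108548, 16) = 193736768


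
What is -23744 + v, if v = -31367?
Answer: -55111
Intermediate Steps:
-23744 + v = -23744 - 31367 = -55111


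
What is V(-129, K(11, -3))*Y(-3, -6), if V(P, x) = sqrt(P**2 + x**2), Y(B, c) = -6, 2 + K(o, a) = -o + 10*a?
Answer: -258*sqrt(10) ≈ -815.87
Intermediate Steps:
K(o, a) = -2 - o + 10*a (K(o, a) = -2 + (-o + 10*a) = -2 - o + 10*a)
V(-129, K(11, -3))*Y(-3, -6) = sqrt((-129)**2 + (-2 - 1*11 + 10*(-3))**2)*(-6) = sqrt(16641 + (-2 - 11 - 30)**2)*(-6) = sqrt(16641 + (-43)**2)*(-6) = sqrt(16641 + 1849)*(-6) = sqrt(18490)*(-6) = (43*sqrt(10))*(-6) = -258*sqrt(10)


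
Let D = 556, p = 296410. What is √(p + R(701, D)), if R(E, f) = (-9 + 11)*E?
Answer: 2*√74453 ≈ 545.72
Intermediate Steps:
R(E, f) = 2*E
√(p + R(701, D)) = √(296410 + 2*701) = √(296410 + 1402) = √297812 = 2*√74453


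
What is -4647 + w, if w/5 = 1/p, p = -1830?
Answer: -1700803/366 ≈ -4647.0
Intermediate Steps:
w = -1/366 (w = 5/(-1830) = 5*(-1/1830) = -1/366 ≈ -0.0027322)
-4647 + w = -4647 - 1/366 = -1700803/366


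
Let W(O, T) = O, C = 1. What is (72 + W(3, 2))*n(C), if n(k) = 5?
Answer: 375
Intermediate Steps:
(72 + W(3, 2))*n(C) = (72 + 3)*5 = 75*5 = 375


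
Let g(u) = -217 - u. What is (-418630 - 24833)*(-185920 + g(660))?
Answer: 82837558011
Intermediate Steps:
(-418630 - 24833)*(-185920 + g(660)) = (-418630 - 24833)*(-185920 + (-217 - 1*660)) = -443463*(-185920 + (-217 - 660)) = -443463*(-185920 - 877) = -443463*(-186797) = 82837558011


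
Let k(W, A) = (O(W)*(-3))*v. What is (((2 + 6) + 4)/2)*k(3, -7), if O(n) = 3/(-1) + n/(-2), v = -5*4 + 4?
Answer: -1296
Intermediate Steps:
v = -16 (v = -20 + 4 = -16)
O(n) = -3 - n/2 (O(n) = 3*(-1) + n*(-½) = -3 - n/2)
k(W, A) = -144 - 24*W (k(W, A) = ((-3 - W/2)*(-3))*(-16) = (9 + 3*W/2)*(-16) = -144 - 24*W)
(((2 + 6) + 4)/2)*k(3, -7) = (((2 + 6) + 4)/2)*(-144 - 24*3) = ((8 + 4)*(½))*(-144 - 72) = (12*(½))*(-216) = 6*(-216) = -1296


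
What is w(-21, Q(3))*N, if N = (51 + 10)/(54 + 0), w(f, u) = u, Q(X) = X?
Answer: 61/18 ≈ 3.3889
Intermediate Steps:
N = 61/54 ≈ 1.1296
w(-21, Q(3))*N = 3*(61/54) = 61/18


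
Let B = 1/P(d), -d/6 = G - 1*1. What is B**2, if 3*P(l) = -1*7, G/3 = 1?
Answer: 9/49 ≈ 0.18367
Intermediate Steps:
G = 3 (G = 3*1 = 3)
d = -12 (d = -6*(3 - 1*1) = -6*(3 - 1) = -6*2 = -12)
P(l) = -7/3 (P(l) = (-1*7)/3 = (1/3)*(-7) = -7/3)
B = -3/7 (B = 1/(-7/3) = -3/7 ≈ -0.42857)
B**2 = (-3/7)**2 = 9/49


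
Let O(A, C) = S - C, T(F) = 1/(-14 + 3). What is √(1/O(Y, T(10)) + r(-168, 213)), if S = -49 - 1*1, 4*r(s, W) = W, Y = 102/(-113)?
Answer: √7130473/366 ≈ 7.2959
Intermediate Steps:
Y = -102/113 (Y = 102*(-1/113) = -102/113 ≈ -0.90265)
r(s, W) = W/4
T(F) = -1/11 (T(F) = 1/(-11) = -1/11)
S = -50 (S = -49 - 1 = -50)
O(A, C) = -50 - C
√(1/O(Y, T(10)) + r(-168, 213)) = √(1/(-50 - 1*(-1/11)) + (¼)*213) = √(1/(-50 + 1/11) + 213/4) = √(1/(-549/11) + 213/4) = √(-11/549 + 213/4) = √(116893/2196) = √7130473/366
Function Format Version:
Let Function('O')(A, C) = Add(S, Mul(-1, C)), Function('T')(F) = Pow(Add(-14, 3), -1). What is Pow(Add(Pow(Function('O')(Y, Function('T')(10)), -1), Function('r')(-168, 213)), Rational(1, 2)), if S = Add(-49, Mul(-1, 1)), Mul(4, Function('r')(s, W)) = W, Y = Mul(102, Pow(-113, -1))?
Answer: Mul(Rational(1, 366), Pow(7130473, Rational(1, 2))) ≈ 7.2959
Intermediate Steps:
Y = Rational(-102, 113) (Y = Mul(102, Rational(-1, 113)) = Rational(-102, 113) ≈ -0.90265)
Function('r')(s, W) = Mul(Rational(1, 4), W)
Function('T')(F) = Rational(-1, 11) (Function('T')(F) = Pow(-11, -1) = Rational(-1, 11))
S = -50 (S = Add(-49, -1) = -50)
Function('O')(A, C) = Add(-50, Mul(-1, C))
Pow(Add(Pow(Function('O')(Y, Function('T')(10)), -1), Function('r')(-168, 213)), Rational(1, 2)) = Pow(Add(Pow(Add(-50, Mul(-1, Rational(-1, 11))), -1), Mul(Rational(1, 4), 213)), Rational(1, 2)) = Pow(Add(Pow(Add(-50, Rational(1, 11)), -1), Rational(213, 4)), Rational(1, 2)) = Pow(Add(Pow(Rational(-549, 11), -1), Rational(213, 4)), Rational(1, 2)) = Pow(Add(Rational(-11, 549), Rational(213, 4)), Rational(1, 2)) = Pow(Rational(116893, 2196), Rational(1, 2)) = Mul(Rational(1, 366), Pow(7130473, Rational(1, 2)))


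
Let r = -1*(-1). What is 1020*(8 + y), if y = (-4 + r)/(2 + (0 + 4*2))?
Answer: 7854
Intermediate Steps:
r = 1
y = -3/10 (y = (-4 + 1)/(2 + (0 + 4*2)) = -3/(2 + (0 + 8)) = -3/(2 + 8) = -3/10 ≈ -0.30000)
1020*(8 + y) = 1020*(8 - 3/10) = 1020*(77/10) = 7854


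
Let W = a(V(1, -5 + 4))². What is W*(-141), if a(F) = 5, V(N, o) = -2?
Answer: -3525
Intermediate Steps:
W = 25 (W = 5² = 25)
W*(-141) = 25*(-141) = -3525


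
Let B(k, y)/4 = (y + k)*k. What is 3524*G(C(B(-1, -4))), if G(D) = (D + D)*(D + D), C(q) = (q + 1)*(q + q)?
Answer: 9946137600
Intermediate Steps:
B(k, y) = 4*k*(k + y) (B(k, y) = 4*((y + k)*k) = 4*((k + y)*k) = 4*(k*(k + y)) = 4*k*(k + y))
C(q) = 2*q*(1 + q) (C(q) = (1 + q)*(2*q) = 2*q*(1 + q))
G(D) = 4*D**2 (G(D) = (2*D)*(2*D) = 4*D**2)
3524*G(C(B(-1, -4))) = 3524*(4*(2*(4*(-1)*(-1 - 4))*(1 + 4*(-1)*(-1 - 4)))**2) = 3524*(4*(2*(4*(-1)*(-5))*(1 + 4*(-1)*(-5)))**2) = 3524*(4*(2*20*(1 + 20))**2) = 3524*(4*(2*20*21)**2) = 3524*(4*840**2) = 3524*(4*705600) = 3524*2822400 = 9946137600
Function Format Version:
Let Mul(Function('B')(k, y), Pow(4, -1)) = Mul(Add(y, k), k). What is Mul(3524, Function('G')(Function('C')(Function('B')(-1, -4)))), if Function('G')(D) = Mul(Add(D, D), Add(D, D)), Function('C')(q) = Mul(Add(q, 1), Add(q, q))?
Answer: 9946137600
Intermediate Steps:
Function('B')(k, y) = Mul(4, k, Add(k, y)) (Function('B')(k, y) = Mul(4, Mul(Add(y, k), k)) = Mul(4, Mul(Add(k, y), k)) = Mul(4, Mul(k, Add(k, y))) = Mul(4, k, Add(k, y)))
Function('C')(q) = Mul(2, q, Add(1, q)) (Function('C')(q) = Mul(Add(1, q), Mul(2, q)) = Mul(2, q, Add(1, q)))
Function('G')(D) = Mul(4, Pow(D, 2)) (Function('G')(D) = Mul(Mul(2, D), Mul(2, D)) = Mul(4, Pow(D, 2)))
Mul(3524, Function('G')(Function('C')(Function('B')(-1, -4)))) = Mul(3524, Mul(4, Pow(Mul(2, Mul(4, -1, Add(-1, -4)), Add(1, Mul(4, -1, Add(-1, -4)))), 2))) = Mul(3524, Mul(4, Pow(Mul(2, Mul(4, -1, -5), Add(1, Mul(4, -1, -5))), 2))) = Mul(3524, Mul(4, Pow(Mul(2, 20, Add(1, 20)), 2))) = Mul(3524, Mul(4, Pow(Mul(2, 20, 21), 2))) = Mul(3524, Mul(4, Pow(840, 2))) = Mul(3524, Mul(4, 705600)) = Mul(3524, 2822400) = 9946137600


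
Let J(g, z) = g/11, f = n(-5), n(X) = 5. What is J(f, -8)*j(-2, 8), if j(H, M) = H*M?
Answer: -80/11 ≈ -7.2727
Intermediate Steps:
f = 5
J(g, z) = g/11 (J(g, z) = g*(1/11) = g/11)
J(f, -8)*j(-2, 8) = ((1/11)*5)*(-2*8) = (5/11)*(-16) = -80/11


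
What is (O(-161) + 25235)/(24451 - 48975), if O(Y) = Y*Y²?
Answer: 2074023/12262 ≈ 169.14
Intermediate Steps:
O(Y) = Y³
(O(-161) + 25235)/(24451 - 48975) = ((-161)³ + 25235)/(24451 - 48975) = (-4173281 + 25235)/(-24524) = -4148046*(-1/24524) = 2074023/12262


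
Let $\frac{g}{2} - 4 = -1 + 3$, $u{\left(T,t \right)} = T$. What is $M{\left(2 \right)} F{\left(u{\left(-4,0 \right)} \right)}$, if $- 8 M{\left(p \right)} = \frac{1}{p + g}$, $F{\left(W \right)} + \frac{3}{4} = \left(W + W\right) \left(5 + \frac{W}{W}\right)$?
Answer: $\frac{195}{448} \approx 0.43527$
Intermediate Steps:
$g = 12$ ($g = 8 + 2 \left(-1 + 3\right) = 8 + 2 \cdot 2 = 8 + 4 = 12$)
$F{\left(W \right)} = - \frac{3}{4} + 12 W$ ($F{\left(W \right)} = - \frac{3}{4} + \left(W + W\right) \left(5 + \frac{W}{W}\right) = - \frac{3}{4} + 2 W \left(5 + 1\right) = - \frac{3}{4} + 2 W 6 = - \frac{3}{4} + 12 W$)
$M{\left(p \right)} = - \frac{1}{8 \left(12 + p\right)}$ ($M{\left(p \right)} = - \frac{1}{8 \left(p + 12\right)} = - \frac{1}{8 \left(12 + p\right)}$)
$M{\left(2 \right)} F{\left(u{\left(-4,0 \right)} \right)} = - \frac{1}{96 + 8 \cdot 2} \left(- \frac{3}{4} + 12 \left(-4\right)\right) = - \frac{1}{96 + 16} \left(- \frac{3}{4} - 48\right) = - \frac{1}{112} \left(- \frac{195}{4}\right) = \left(-1\right) \frac{1}{112} \left(- \frac{195}{4}\right) = \left(- \frac{1}{112}\right) \left(- \frac{195}{4}\right) = \frac{195}{448}$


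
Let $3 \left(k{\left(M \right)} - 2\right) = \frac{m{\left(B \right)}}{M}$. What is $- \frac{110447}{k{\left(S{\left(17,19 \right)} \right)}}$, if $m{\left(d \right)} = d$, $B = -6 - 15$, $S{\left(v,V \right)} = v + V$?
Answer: $- \frac{3976092}{65} \approx -61171.0$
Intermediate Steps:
$S{\left(v,V \right)} = V + v$
$B = -21$ ($B = -6 - 15 = -21$)
$k{\left(M \right)} = 2 - \frac{7}{M}$ ($k{\left(M \right)} = 2 + \frac{\left(-21\right) \frac{1}{M}}{3} = 2 - \frac{7}{M}$)
$- \frac{110447}{k{\left(S{\left(17,19 \right)} \right)}} = - \frac{110447}{2 - \frac{7}{19 + 17}} = - \frac{110447}{2 - \frac{7}{36}} = - \frac{110447}{\frac{65}{36}} = \left(-110447\right) \frac{36}{65} = - \frac{3976092}{65}$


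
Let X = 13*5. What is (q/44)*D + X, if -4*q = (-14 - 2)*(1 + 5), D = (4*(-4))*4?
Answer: 331/11 ≈ 30.091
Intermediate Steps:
X = 65
D = -64 (D = -16*4 = -64)
q = 24 (q = -(-14 - 2)*(1 + 5)/4 = -(-4)*6 = -¼*(-96) = 24)
(q/44)*D + X = (24/44)*(-64) + 65 = (24*(1/44))*(-64) + 65 = (6/11)*(-64) + 65 = -384/11 + 65 = 331/11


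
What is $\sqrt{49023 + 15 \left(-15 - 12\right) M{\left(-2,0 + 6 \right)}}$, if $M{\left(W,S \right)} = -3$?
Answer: $3 \sqrt{5582} \approx 224.14$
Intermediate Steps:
$\sqrt{49023 + 15 \left(-15 - 12\right) M{\left(-2,0 + 6 \right)}} = \sqrt{49023 + 15 \left(-15 - 12\right) \left(-3\right)} = \sqrt{49023 + 15 \left(-27\right) \left(-3\right)} = \sqrt{49023 - -1215} = \sqrt{49023 + 1215} = \sqrt{50238} = 3 \sqrt{5582}$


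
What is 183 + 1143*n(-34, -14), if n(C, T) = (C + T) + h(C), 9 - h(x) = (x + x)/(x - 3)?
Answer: -1720302/37 ≈ -46495.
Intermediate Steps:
h(x) = 9 - 2*x/(-3 + x) (h(x) = 9 - (x + x)/(x - 3) = 9 - 2*x/(-3 + x))
n(C, T) = C + T + (-27 + 7*C)/(-3 + C) (n(C, T) = (C + T) + (-27 + 7*C)/(-3 + C) = C + T + (-27 + 7*C)/(-3 + C))
183 + 1143*n(-34, -14) = 183 + 1143*((-27 + 7*(-34) + (-3 - 34)*(-34 - 14))/(-3 - 34)) = 183 + 1143*((-27 - 238 - 37*(-48))/(-37)) = 183 + 1143*(-(-27 - 238 + 1776)/37) = 183 + 1143*(-1/37*1511) = 183 + 1143*(-1511/37) = 183 - 1727073/37 = -1720302/37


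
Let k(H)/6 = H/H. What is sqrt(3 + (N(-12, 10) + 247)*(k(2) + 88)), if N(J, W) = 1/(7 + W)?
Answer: sqrt(6712467)/17 ≈ 152.40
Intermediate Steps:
k(H) = 6 (k(H) = 6*(H/H) = 6*1 = 6)
sqrt(3 + (N(-12, 10) + 247)*(k(2) + 88)) = sqrt(3 + (1/(7 + 10) + 247)*(6 + 88)) = sqrt(3 + (1/17 + 247)*94) = sqrt(3 + (4200/17)*94) = sqrt(3 + 394800/17) = sqrt(394851/17) = sqrt(6712467)/17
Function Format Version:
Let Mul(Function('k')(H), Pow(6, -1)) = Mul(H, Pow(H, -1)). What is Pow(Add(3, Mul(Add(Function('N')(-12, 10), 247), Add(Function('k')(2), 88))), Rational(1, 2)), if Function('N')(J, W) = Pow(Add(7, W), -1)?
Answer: Mul(Rational(1, 17), Pow(6712467, Rational(1, 2))) ≈ 152.40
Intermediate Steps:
Function('k')(H) = 6 (Function('k')(H) = Mul(6, Mul(H, Pow(H, -1))) = Mul(6, 1) = 6)
Pow(Add(3, Mul(Add(Function('N')(-12, 10), 247), Add(Function('k')(2), 88))), Rational(1, 2)) = Pow(Add(3, Mul(Add(Pow(Add(7, 10), -1), 247), Add(6, 88))), Rational(1, 2)) = Pow(Add(3, Mul(Add(Pow(17, -1), 247), 94)), Rational(1, 2)) = Pow(Add(3, Mul(Add(Rational(1, 17), 247), 94)), Rational(1, 2)) = Pow(Add(3, Mul(Rational(4200, 17), 94)), Rational(1, 2)) = Pow(Add(3, Rational(394800, 17)), Rational(1, 2)) = Pow(Rational(394851, 17), Rational(1, 2)) = Mul(Rational(1, 17), Pow(6712467, Rational(1, 2)))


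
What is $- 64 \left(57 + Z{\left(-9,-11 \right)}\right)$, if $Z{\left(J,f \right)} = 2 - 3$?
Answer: $-3584$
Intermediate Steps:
$Z{\left(J,f \right)} = -1$
$- 64 \left(57 + Z{\left(-9,-11 \right)}\right) = - 64 \left(57 - 1\right) = \left(-64\right) 56 = -3584$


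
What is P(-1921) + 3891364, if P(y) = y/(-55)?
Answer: 214026941/55 ≈ 3.8914e+6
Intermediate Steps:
P(y) = -y/55 (P(y) = y*(-1/55) = -y/55)
P(-1921) + 3891364 = -1/55*(-1921) + 3891364 = 1921/55 + 3891364 = 214026941/55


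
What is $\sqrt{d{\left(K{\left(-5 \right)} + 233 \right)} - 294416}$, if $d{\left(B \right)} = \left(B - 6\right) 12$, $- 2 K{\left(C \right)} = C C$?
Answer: $i \sqrt{291842} \approx 540.22 i$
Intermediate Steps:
$K{\left(C \right)} = - \frac{C^{2}}{2}$ ($K{\left(C \right)} = - \frac{C C}{2} = - \frac{C^{2}}{2}$)
$d{\left(B \right)} = -72 + 12 B$ ($d{\left(B \right)} = \left(-6 + B\right) 12 = -72 + 12 B$)
$\sqrt{d{\left(K{\left(-5 \right)} + 233 \right)} - 294416} = \sqrt{\left(-72 + 12 \left(- \frac{\left(-5\right)^{2}}{2} + 233\right)\right) - 294416} = \sqrt{\left(-72 + 12 \left(\left(- \frac{1}{2}\right) 25 + 233\right)\right) - 294416} = \sqrt{\left(-72 + 12 \left(- \frac{25}{2} + 233\right)\right) - 294416} = \sqrt{\left(-72 + 12 \cdot \frac{441}{2}\right) - 294416} = \sqrt{\left(-72 + 2646\right) - 294416} = \sqrt{2574 - 294416} = \sqrt{-291842} = i \sqrt{291842}$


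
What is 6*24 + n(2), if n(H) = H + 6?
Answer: 152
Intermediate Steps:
n(H) = 6 + H
6*24 + n(2) = 6*24 + (6 + 2) = 144 + 8 = 152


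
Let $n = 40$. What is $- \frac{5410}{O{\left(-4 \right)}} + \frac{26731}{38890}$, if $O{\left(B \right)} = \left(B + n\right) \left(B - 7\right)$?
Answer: $\frac{27622547}{1925055} \approx 14.349$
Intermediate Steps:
$O{\left(B \right)} = \left(-7 + B\right) \left(40 + B\right)$ ($O{\left(B \right)} = \left(B + 40\right) \left(B - 7\right) = \left(40 + B\right) \left(-7 + B\right) = \left(-7 + B\right) \left(40 + B\right)$)
$- \frac{5410}{O{\left(-4 \right)}} + \frac{26731}{38890} = - \frac{5410}{-280 + \left(-4\right)^{2} + 33 \left(-4\right)} + \frac{26731}{38890} = - \frac{5410}{-280 + 16 - 132} + 26731 \cdot \frac{1}{38890} = - \frac{5410}{-396} + \frac{26731}{38890} = \left(-5410\right) \left(- \frac{1}{396}\right) + \frac{26731}{38890} = \frac{2705}{198} + \frac{26731}{38890} = \frac{27622547}{1925055}$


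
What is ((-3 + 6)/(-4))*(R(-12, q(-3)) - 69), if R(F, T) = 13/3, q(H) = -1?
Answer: 97/2 ≈ 48.500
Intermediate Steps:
R(F, T) = 13/3 (R(F, T) = 13*(⅓) = 13/3)
((-3 + 6)/(-4))*(R(-12, q(-3)) - 69) = ((-3 + 6)/(-4))*(13/3 - 69) = -¼*3*(-194/3) = -¾*(-194/3) = 97/2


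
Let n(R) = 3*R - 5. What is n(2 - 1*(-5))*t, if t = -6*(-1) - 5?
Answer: 16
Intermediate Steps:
t = 1 (t = 6 - 5 = 1)
n(R) = -5 + 3*R
n(2 - 1*(-5))*t = (-5 + 3*(2 - 1*(-5)))*1 = (-5 + 3*(2 + 5))*1 = (-5 + 3*7)*1 = (-5 + 21)*1 = 16*1 = 16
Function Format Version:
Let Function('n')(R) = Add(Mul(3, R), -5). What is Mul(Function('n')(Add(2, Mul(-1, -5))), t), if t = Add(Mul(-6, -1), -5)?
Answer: 16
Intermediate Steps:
t = 1 (t = Add(6, -5) = 1)
Function('n')(R) = Add(-5, Mul(3, R))
Mul(Function('n')(Add(2, Mul(-1, -5))), t) = Mul(Add(-5, Mul(3, Add(2, Mul(-1, -5)))), 1) = Mul(Add(-5, Mul(3, Add(2, 5))), 1) = Mul(Add(-5, Mul(3, 7)), 1) = Mul(Add(-5, 21), 1) = Mul(16, 1) = 16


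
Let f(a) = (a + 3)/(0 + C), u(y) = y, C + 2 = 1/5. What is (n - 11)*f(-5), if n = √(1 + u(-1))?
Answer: -110/9 ≈ -12.222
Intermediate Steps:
C = -9/5 (C = -2 + 1/5 = -2 + 1*(⅕) = -2 + ⅕ = -9/5 ≈ -1.8000)
n = 0 (n = √(1 - 1) = √0 = 0)
f(a) = -5/3 - 5*a/9 (f(a) = (a + 3)/(0 - 9/5) = (3 + a)/(-9/5) = (3 + a)*(-5/9) = -5/3 - 5*a/9)
(n - 11)*f(-5) = (0 - 11)*(-5/3 - 5/9*(-5)) = -11*(-5/3 + 25/9) = -11*10/9 = -110/9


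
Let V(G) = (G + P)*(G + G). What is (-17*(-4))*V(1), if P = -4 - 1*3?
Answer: -816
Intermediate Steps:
P = -7 (P = -4 - 3 = -7)
V(G) = 2*G*(-7 + G) (V(G) = (G - 7)*(G + G) = (-7 + G)*(2*G) = 2*G*(-7 + G))
(-17*(-4))*V(1) = (-17*(-4))*(2*1*(-7 + 1)) = 68*(2*1*(-6)) = 68*(-12) = -816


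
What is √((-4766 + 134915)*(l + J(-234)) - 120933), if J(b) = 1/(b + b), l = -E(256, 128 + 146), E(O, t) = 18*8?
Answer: I*√12751162957/26 ≈ 4343.1*I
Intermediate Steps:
E(O, t) = 144
l = -144 (l = -1*144 = -144)
J(b) = 1/(2*b)
√((-4766 + 134915)*(l + J(-234)) - 120933) = √((-4766 + 134915)*(-144 + (½)/(-234)) - 120933) = √(130149*(-144 + (½)*(-1/234)) - 120933) = √(130149*(-144 - 1/468) - 120933) = √(130149*(-67393/468) - 120933) = √(-974570173/52 - 120933) = √(-980858689/52) = I*√12751162957/26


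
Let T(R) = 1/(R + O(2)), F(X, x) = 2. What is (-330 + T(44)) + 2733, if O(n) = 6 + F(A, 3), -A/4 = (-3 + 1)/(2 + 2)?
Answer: 124957/52 ≈ 2403.0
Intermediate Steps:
A = 2 (A = -4*(-3 + 1)/(2 + 2) = -(-8)/4 = -4*(-½) = 2)
O(n) = 8 (O(n) = 6 + 2 = 8)
T(R) = 1/(8 + R) (T(R) = 1/(R + 8) = 1/(8 + R))
(-330 + T(44)) + 2733 = (-330 + 1/(8 + 44)) + 2733 = (-330 + 1/52) + 2733 = -17159/52 + 2733 = 124957/52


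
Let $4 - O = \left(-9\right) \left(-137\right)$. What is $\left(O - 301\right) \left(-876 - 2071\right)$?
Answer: $4508910$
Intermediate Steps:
$O = -1229$ ($O = 4 - \left(-9\right) \left(-137\right) = 4 - 1233 = -1229$)
$\left(O - 301\right) \left(-876 - 2071\right) = \left(-1229 - 301\right) \left(-876 - 2071\right) = - 1530 \left(-876 - 2071\right) = \left(-1530\right) \left(-2947\right) = 4508910$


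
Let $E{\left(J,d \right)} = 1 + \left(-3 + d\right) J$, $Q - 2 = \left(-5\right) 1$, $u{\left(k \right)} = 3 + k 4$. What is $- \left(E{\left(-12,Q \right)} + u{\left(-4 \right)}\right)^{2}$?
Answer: $-3600$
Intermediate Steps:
$u{\left(k \right)} = 3 + 4 k$
$Q = -3$ ($Q = 2 - 5 = -3$)
$E{\left(J,d \right)} = 1 + J \left(-3 + d\right)$
$- \left(E{\left(-12,Q \right)} + u{\left(-4 \right)}\right)^{2} = - \left(\left(1 - -36 - -36\right) + \left(3 + 4 \left(-4\right)\right)\right)^{2} = - \left(\left(1 + 36 + 36\right) + \left(3 - 16\right)\right)^{2} = - \left(73 - 13\right)^{2} = - 60^{2} = \left(-1\right) 3600 = -3600$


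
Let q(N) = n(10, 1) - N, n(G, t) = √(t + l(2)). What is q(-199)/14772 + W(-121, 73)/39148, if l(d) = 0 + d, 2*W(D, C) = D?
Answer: 3448373/289147128 + √3/14772 ≈ 0.012043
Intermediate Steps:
W(D, C) = D/2
l(d) = d
n(G, t) = √(2 + t) (n(G, t) = √(t + 2) = √(2 + t))
q(N) = √3 - N (q(N) = √(2 + 1) - N = √3 - N)
q(-199)/14772 + W(-121, 73)/39148 = (√3 - 1*(-199))/14772 + ((½)*(-121))/39148 = (√3 + 199)*(1/14772) - 121/2*1/39148 = (199 + √3)*(1/14772) - 121/78296 = (199/14772 + √3/14772) - 121/78296 = 3448373/289147128 + √3/14772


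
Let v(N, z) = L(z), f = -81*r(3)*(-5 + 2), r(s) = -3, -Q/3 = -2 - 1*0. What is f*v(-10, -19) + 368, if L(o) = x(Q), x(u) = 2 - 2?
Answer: 368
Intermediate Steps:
Q = 6 (Q = -3*(-2 - 1*0) = -3*(-2 + 0) = -3*(-2) = 6)
x(u) = 0
f = -729 (f = -(-243)*(-5 + 2) = -(-243)*(-3) = -81*9 = -729)
L(o) = 0
v(N, z) = 0
f*v(-10, -19) + 368 = -729*0 + 368 = 0 + 368 = 368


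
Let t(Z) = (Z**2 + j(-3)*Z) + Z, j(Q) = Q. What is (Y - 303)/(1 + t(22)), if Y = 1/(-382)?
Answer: -115747/168462 ≈ -0.68708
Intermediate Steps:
Y = -1/382 ≈ -0.0026178
t(Z) = Z**2 - 2*Z (t(Z) = (Z**2 - 3*Z) + Z = Z**2 - 2*Z)
(Y - 303)/(1 + t(22)) = (-1/382 - 303)/(1 + 22*(-2 + 22)) = -115747/(382*(1 + 22*20)) = -115747/(382*(1 + 440)) = -115747/382/441 = -115747/382*1/441 = -115747/168462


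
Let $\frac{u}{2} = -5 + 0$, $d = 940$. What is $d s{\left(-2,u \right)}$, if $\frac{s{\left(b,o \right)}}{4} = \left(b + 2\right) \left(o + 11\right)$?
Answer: $0$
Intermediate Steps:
$u = -10$ ($u = 2 \left(-5 + 0\right) = 2 \left(-5\right) = -10$)
$s{\left(b,o \right)} = 4 \left(2 + b\right) \left(11 + o\right)$ ($s{\left(b,o \right)} = 4 \left(b + 2\right) \left(o + 11\right) = 4 \left(2 + b\right) \left(11 + o\right)$)
$d s{\left(-2,u \right)} = 940 \left(88 + 8 \left(-10\right) + 44 \left(-2\right) + 4 \left(-2\right) \left(-10\right)\right) = 940 \left(88 - 80 - 88 + 80\right) = 940 \cdot 0 = 0$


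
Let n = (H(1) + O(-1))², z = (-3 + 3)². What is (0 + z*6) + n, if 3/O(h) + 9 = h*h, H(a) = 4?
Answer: 841/64 ≈ 13.141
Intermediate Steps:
z = 0 (z = 0² = 0)
O(h) = 3/(-9 + h²) (O(h) = 3/(-9 + h*h) = 3/(-9 + h²))
n = 841/64 (n = (4 + 3/(-9 + (-1)²))² = (4 + 3/(-9 + 1))² = (4 + 3/(-8))² = (4 + 3*(-⅛))² = (4 - 3/8)² = (29/8)² = 841/64 ≈ 13.141)
(0 + z*6) + n = (0 + 0*6) + 841/64 = (0 + 0) + 841/64 = 0 + 841/64 = 841/64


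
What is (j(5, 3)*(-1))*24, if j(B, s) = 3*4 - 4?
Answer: -192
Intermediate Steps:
j(B, s) = 8 (j(B, s) = 12 - 4 = 8)
(j(5, 3)*(-1))*24 = (8*(-1))*24 = -8*24 = -192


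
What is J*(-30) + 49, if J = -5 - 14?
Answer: 619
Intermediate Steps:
J = -19
J*(-30) + 49 = -19*(-30) + 49 = 570 + 49 = 619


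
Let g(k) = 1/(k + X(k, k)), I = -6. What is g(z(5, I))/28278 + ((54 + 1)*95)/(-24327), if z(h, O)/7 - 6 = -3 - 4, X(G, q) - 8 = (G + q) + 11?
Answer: -32836603/152870868 ≈ -0.21480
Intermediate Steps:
X(G, q) = 19 + G + q (X(G, q) = 8 + ((G + q) + 11) = 8 + (11 + G + q) = 19 + G + q)
z(h, O) = -7 (z(h, O) = 42 + 7*(-3 - 4) = 42 + 7*(-7) = 42 - 49 = -7)
g(k) = 1/(19 + 3*k) (g(k) = 1/(k + (19 + k + k)) = 1/(k + (19 + 2*k)) = 1/(19 + 3*k))
g(z(5, I))/28278 + ((54 + 1)*95)/(-24327) = 1/((19 + 3*(-7))*28278) + ((54 + 1)*95)/(-24327) = (1/28278)/(19 - 21) + (55*95)*(-1/24327) = (1/28278)/(-2) + 5225*(-1/24327) = -½*1/28278 - 5225/24327 = -1/56556 - 5225/24327 = -32836603/152870868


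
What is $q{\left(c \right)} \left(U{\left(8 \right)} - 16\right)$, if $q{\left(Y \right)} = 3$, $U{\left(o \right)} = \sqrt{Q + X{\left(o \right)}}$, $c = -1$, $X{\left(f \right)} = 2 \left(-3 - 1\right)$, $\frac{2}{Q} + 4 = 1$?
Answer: $-48 + i \sqrt{78} \approx -48.0 + 8.8318 i$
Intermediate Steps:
$Q = - \frac{2}{3}$ ($Q = \frac{2}{-4 + 1} = \frac{2}{-3} = 2 \left(- \frac{1}{3}\right) = - \frac{2}{3} \approx -0.66667$)
$X{\left(f \right)} = -8$ ($X{\left(f \right)} = 2 \left(-4\right) = -8$)
$U{\left(o \right)} = \frac{i \sqrt{78}}{3}$ ($U{\left(o \right)} = \sqrt{- \frac{2}{3} - 8} = \sqrt{- \frac{26}{3}} = \frac{i \sqrt{78}}{3}$)
$q{\left(c \right)} \left(U{\left(8 \right)} - 16\right) = 3 \left(\frac{i \sqrt{78}}{3} - 16\right) = 3 \left(-16 + \frac{i \sqrt{78}}{3}\right) = -48 + i \sqrt{78}$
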